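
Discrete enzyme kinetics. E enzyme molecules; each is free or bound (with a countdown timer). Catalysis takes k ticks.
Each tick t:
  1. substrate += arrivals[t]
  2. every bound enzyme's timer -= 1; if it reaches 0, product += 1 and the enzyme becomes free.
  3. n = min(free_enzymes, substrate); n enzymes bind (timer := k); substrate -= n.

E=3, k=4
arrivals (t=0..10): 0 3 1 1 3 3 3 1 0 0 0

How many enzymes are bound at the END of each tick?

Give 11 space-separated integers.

Answer: 0 3 3 3 3 3 3 3 3 3 3

Derivation:
t=0: arr=0 -> substrate=0 bound=0 product=0
t=1: arr=3 -> substrate=0 bound=3 product=0
t=2: arr=1 -> substrate=1 bound=3 product=0
t=3: arr=1 -> substrate=2 bound=3 product=0
t=4: arr=3 -> substrate=5 bound=3 product=0
t=5: arr=3 -> substrate=5 bound=3 product=3
t=6: arr=3 -> substrate=8 bound=3 product=3
t=7: arr=1 -> substrate=9 bound=3 product=3
t=8: arr=0 -> substrate=9 bound=3 product=3
t=9: arr=0 -> substrate=6 bound=3 product=6
t=10: arr=0 -> substrate=6 bound=3 product=6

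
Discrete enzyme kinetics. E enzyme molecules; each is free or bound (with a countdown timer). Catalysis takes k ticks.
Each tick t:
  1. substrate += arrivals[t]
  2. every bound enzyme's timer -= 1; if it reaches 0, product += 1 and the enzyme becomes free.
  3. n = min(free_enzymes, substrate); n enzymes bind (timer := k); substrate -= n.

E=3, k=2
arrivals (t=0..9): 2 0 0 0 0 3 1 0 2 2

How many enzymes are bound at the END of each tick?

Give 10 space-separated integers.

Answer: 2 2 0 0 0 3 3 1 3 3

Derivation:
t=0: arr=2 -> substrate=0 bound=2 product=0
t=1: arr=0 -> substrate=0 bound=2 product=0
t=2: arr=0 -> substrate=0 bound=0 product=2
t=3: arr=0 -> substrate=0 bound=0 product=2
t=4: arr=0 -> substrate=0 bound=0 product=2
t=5: arr=3 -> substrate=0 bound=3 product=2
t=6: arr=1 -> substrate=1 bound=3 product=2
t=7: arr=0 -> substrate=0 bound=1 product=5
t=8: arr=2 -> substrate=0 bound=3 product=5
t=9: arr=2 -> substrate=1 bound=3 product=6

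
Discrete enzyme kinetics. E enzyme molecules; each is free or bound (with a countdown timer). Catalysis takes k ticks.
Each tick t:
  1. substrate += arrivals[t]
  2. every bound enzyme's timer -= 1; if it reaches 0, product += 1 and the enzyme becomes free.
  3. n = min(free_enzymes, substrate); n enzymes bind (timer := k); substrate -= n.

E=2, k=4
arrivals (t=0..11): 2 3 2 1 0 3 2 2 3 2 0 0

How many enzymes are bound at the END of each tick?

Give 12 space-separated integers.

t=0: arr=2 -> substrate=0 bound=2 product=0
t=1: arr=3 -> substrate=3 bound=2 product=0
t=2: arr=2 -> substrate=5 bound=2 product=0
t=3: arr=1 -> substrate=6 bound=2 product=0
t=4: arr=0 -> substrate=4 bound=2 product=2
t=5: arr=3 -> substrate=7 bound=2 product=2
t=6: arr=2 -> substrate=9 bound=2 product=2
t=7: arr=2 -> substrate=11 bound=2 product=2
t=8: arr=3 -> substrate=12 bound=2 product=4
t=9: arr=2 -> substrate=14 bound=2 product=4
t=10: arr=0 -> substrate=14 bound=2 product=4
t=11: arr=0 -> substrate=14 bound=2 product=4

Answer: 2 2 2 2 2 2 2 2 2 2 2 2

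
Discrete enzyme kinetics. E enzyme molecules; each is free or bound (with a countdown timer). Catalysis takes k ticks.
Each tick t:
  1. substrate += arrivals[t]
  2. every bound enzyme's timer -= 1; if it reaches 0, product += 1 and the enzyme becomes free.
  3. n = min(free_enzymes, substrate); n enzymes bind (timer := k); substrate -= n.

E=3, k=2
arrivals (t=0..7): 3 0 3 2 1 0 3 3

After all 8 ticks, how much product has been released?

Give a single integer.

t=0: arr=3 -> substrate=0 bound=3 product=0
t=1: arr=0 -> substrate=0 bound=3 product=0
t=2: arr=3 -> substrate=0 bound=3 product=3
t=3: arr=2 -> substrate=2 bound=3 product=3
t=4: arr=1 -> substrate=0 bound=3 product=6
t=5: arr=0 -> substrate=0 bound=3 product=6
t=6: arr=3 -> substrate=0 bound=3 product=9
t=7: arr=3 -> substrate=3 bound=3 product=9

Answer: 9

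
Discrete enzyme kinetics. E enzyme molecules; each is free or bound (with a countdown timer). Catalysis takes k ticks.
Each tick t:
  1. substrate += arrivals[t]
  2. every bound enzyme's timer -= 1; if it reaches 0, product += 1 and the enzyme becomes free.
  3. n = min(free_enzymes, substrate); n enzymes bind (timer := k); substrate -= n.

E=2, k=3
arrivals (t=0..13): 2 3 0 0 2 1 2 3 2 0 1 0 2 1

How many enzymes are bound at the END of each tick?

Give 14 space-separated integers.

t=0: arr=2 -> substrate=0 bound=2 product=0
t=1: arr=3 -> substrate=3 bound=2 product=0
t=2: arr=0 -> substrate=3 bound=2 product=0
t=3: arr=0 -> substrate=1 bound=2 product=2
t=4: arr=2 -> substrate=3 bound=2 product=2
t=5: arr=1 -> substrate=4 bound=2 product=2
t=6: arr=2 -> substrate=4 bound=2 product=4
t=7: arr=3 -> substrate=7 bound=2 product=4
t=8: arr=2 -> substrate=9 bound=2 product=4
t=9: arr=0 -> substrate=7 bound=2 product=6
t=10: arr=1 -> substrate=8 bound=2 product=6
t=11: arr=0 -> substrate=8 bound=2 product=6
t=12: arr=2 -> substrate=8 bound=2 product=8
t=13: arr=1 -> substrate=9 bound=2 product=8

Answer: 2 2 2 2 2 2 2 2 2 2 2 2 2 2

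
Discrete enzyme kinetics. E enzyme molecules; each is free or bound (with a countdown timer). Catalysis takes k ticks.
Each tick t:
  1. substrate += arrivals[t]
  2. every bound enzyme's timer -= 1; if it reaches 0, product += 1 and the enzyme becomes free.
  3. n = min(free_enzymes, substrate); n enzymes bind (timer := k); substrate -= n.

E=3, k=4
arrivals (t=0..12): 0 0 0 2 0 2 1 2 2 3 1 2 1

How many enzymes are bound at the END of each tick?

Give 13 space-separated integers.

t=0: arr=0 -> substrate=0 bound=0 product=0
t=1: arr=0 -> substrate=0 bound=0 product=0
t=2: arr=0 -> substrate=0 bound=0 product=0
t=3: arr=2 -> substrate=0 bound=2 product=0
t=4: arr=0 -> substrate=0 bound=2 product=0
t=5: arr=2 -> substrate=1 bound=3 product=0
t=6: arr=1 -> substrate=2 bound=3 product=0
t=7: arr=2 -> substrate=2 bound=3 product=2
t=8: arr=2 -> substrate=4 bound=3 product=2
t=9: arr=3 -> substrate=6 bound=3 product=3
t=10: arr=1 -> substrate=7 bound=3 product=3
t=11: arr=2 -> substrate=7 bound=3 product=5
t=12: arr=1 -> substrate=8 bound=3 product=5

Answer: 0 0 0 2 2 3 3 3 3 3 3 3 3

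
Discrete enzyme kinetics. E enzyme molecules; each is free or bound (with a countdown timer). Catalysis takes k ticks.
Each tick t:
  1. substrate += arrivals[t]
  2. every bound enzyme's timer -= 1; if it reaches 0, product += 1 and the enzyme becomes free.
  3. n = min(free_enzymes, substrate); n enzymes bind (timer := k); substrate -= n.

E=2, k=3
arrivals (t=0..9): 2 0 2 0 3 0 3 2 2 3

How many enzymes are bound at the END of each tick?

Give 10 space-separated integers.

t=0: arr=2 -> substrate=0 bound=2 product=0
t=1: arr=0 -> substrate=0 bound=2 product=0
t=2: arr=2 -> substrate=2 bound=2 product=0
t=3: arr=0 -> substrate=0 bound=2 product=2
t=4: arr=3 -> substrate=3 bound=2 product=2
t=5: arr=0 -> substrate=3 bound=2 product=2
t=6: arr=3 -> substrate=4 bound=2 product=4
t=7: arr=2 -> substrate=6 bound=2 product=4
t=8: arr=2 -> substrate=8 bound=2 product=4
t=9: arr=3 -> substrate=9 bound=2 product=6

Answer: 2 2 2 2 2 2 2 2 2 2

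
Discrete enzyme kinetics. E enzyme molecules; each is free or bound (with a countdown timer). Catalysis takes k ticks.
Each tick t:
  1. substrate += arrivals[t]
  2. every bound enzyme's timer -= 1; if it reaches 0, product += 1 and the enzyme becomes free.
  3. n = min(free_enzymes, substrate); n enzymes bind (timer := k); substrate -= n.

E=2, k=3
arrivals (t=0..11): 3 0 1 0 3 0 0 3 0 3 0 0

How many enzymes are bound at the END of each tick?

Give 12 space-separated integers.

t=0: arr=3 -> substrate=1 bound=2 product=0
t=1: arr=0 -> substrate=1 bound=2 product=0
t=2: arr=1 -> substrate=2 bound=2 product=0
t=3: arr=0 -> substrate=0 bound=2 product=2
t=4: arr=3 -> substrate=3 bound=2 product=2
t=5: arr=0 -> substrate=3 bound=2 product=2
t=6: arr=0 -> substrate=1 bound=2 product=4
t=7: arr=3 -> substrate=4 bound=2 product=4
t=8: arr=0 -> substrate=4 bound=2 product=4
t=9: arr=3 -> substrate=5 bound=2 product=6
t=10: arr=0 -> substrate=5 bound=2 product=6
t=11: arr=0 -> substrate=5 bound=2 product=6

Answer: 2 2 2 2 2 2 2 2 2 2 2 2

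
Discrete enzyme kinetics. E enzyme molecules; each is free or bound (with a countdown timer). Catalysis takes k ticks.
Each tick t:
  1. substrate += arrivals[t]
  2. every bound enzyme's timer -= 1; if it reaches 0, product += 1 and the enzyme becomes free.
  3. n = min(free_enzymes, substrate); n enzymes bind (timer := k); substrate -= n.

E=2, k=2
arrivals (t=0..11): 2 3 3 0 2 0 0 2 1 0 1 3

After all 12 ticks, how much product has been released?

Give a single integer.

t=0: arr=2 -> substrate=0 bound=2 product=0
t=1: arr=3 -> substrate=3 bound=2 product=0
t=2: arr=3 -> substrate=4 bound=2 product=2
t=3: arr=0 -> substrate=4 bound=2 product=2
t=4: arr=2 -> substrate=4 bound=2 product=4
t=5: arr=0 -> substrate=4 bound=2 product=4
t=6: arr=0 -> substrate=2 bound=2 product=6
t=7: arr=2 -> substrate=4 bound=2 product=6
t=8: arr=1 -> substrate=3 bound=2 product=8
t=9: arr=0 -> substrate=3 bound=2 product=8
t=10: arr=1 -> substrate=2 bound=2 product=10
t=11: arr=3 -> substrate=5 bound=2 product=10

Answer: 10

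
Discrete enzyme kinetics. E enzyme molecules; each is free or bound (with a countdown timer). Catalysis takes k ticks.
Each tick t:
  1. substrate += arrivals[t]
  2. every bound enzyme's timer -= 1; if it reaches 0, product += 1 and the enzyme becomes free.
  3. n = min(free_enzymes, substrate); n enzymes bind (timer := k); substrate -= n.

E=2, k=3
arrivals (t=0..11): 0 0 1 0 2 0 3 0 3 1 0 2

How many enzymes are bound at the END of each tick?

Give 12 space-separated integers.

t=0: arr=0 -> substrate=0 bound=0 product=0
t=1: arr=0 -> substrate=0 bound=0 product=0
t=2: arr=1 -> substrate=0 bound=1 product=0
t=3: arr=0 -> substrate=0 bound=1 product=0
t=4: arr=2 -> substrate=1 bound=2 product=0
t=5: arr=0 -> substrate=0 bound=2 product=1
t=6: arr=3 -> substrate=3 bound=2 product=1
t=7: arr=0 -> substrate=2 bound=2 product=2
t=8: arr=3 -> substrate=4 bound=2 product=3
t=9: arr=1 -> substrate=5 bound=2 product=3
t=10: arr=0 -> substrate=4 bound=2 product=4
t=11: arr=2 -> substrate=5 bound=2 product=5

Answer: 0 0 1 1 2 2 2 2 2 2 2 2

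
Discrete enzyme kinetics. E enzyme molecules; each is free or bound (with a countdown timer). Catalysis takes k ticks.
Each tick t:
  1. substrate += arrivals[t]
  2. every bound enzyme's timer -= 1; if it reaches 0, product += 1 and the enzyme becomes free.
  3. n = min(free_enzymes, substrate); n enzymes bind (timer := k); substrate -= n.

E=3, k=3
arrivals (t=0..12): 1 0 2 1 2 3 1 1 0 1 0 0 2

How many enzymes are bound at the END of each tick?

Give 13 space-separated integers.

t=0: arr=1 -> substrate=0 bound=1 product=0
t=1: arr=0 -> substrate=0 bound=1 product=0
t=2: arr=2 -> substrate=0 bound=3 product=0
t=3: arr=1 -> substrate=0 bound=3 product=1
t=4: arr=2 -> substrate=2 bound=3 product=1
t=5: arr=3 -> substrate=3 bound=3 product=3
t=6: arr=1 -> substrate=3 bound=3 product=4
t=7: arr=1 -> substrate=4 bound=3 product=4
t=8: arr=0 -> substrate=2 bound=3 product=6
t=9: arr=1 -> substrate=2 bound=3 product=7
t=10: arr=0 -> substrate=2 bound=3 product=7
t=11: arr=0 -> substrate=0 bound=3 product=9
t=12: arr=2 -> substrate=1 bound=3 product=10

Answer: 1 1 3 3 3 3 3 3 3 3 3 3 3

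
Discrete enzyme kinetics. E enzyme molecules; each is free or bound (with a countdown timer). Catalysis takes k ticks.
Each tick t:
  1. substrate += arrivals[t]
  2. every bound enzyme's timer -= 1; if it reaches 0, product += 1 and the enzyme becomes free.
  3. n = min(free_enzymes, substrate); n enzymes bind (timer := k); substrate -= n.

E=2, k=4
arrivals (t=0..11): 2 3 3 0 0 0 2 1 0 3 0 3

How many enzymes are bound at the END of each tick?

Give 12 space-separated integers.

Answer: 2 2 2 2 2 2 2 2 2 2 2 2

Derivation:
t=0: arr=2 -> substrate=0 bound=2 product=0
t=1: arr=3 -> substrate=3 bound=2 product=0
t=2: arr=3 -> substrate=6 bound=2 product=0
t=3: arr=0 -> substrate=6 bound=2 product=0
t=4: arr=0 -> substrate=4 bound=2 product=2
t=5: arr=0 -> substrate=4 bound=2 product=2
t=6: arr=2 -> substrate=6 bound=2 product=2
t=7: arr=1 -> substrate=7 bound=2 product=2
t=8: arr=0 -> substrate=5 bound=2 product=4
t=9: arr=3 -> substrate=8 bound=2 product=4
t=10: arr=0 -> substrate=8 bound=2 product=4
t=11: arr=3 -> substrate=11 bound=2 product=4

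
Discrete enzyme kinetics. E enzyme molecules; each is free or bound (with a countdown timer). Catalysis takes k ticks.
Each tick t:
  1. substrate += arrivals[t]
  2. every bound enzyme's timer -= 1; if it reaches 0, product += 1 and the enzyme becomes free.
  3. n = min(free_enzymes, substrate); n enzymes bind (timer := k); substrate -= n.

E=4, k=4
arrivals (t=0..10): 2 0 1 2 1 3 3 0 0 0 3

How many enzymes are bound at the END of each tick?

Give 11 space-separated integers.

Answer: 2 2 3 4 4 4 4 4 4 4 4

Derivation:
t=0: arr=2 -> substrate=0 bound=2 product=0
t=1: arr=0 -> substrate=0 bound=2 product=0
t=2: arr=1 -> substrate=0 bound=3 product=0
t=3: arr=2 -> substrate=1 bound=4 product=0
t=4: arr=1 -> substrate=0 bound=4 product=2
t=5: arr=3 -> substrate=3 bound=4 product=2
t=6: arr=3 -> substrate=5 bound=4 product=3
t=7: arr=0 -> substrate=4 bound=4 product=4
t=8: arr=0 -> substrate=2 bound=4 product=6
t=9: arr=0 -> substrate=2 bound=4 product=6
t=10: arr=3 -> substrate=4 bound=4 product=7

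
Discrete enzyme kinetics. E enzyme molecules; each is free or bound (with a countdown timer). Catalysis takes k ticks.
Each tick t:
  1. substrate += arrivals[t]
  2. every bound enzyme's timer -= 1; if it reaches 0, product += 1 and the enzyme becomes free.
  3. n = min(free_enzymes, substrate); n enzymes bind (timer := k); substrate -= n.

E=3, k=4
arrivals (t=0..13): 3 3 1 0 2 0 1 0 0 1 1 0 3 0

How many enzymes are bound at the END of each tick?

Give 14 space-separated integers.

Answer: 3 3 3 3 3 3 3 3 3 3 3 3 3 3

Derivation:
t=0: arr=3 -> substrate=0 bound=3 product=0
t=1: arr=3 -> substrate=3 bound=3 product=0
t=2: arr=1 -> substrate=4 bound=3 product=0
t=3: arr=0 -> substrate=4 bound=3 product=0
t=4: arr=2 -> substrate=3 bound=3 product=3
t=5: arr=0 -> substrate=3 bound=3 product=3
t=6: arr=1 -> substrate=4 bound=3 product=3
t=7: arr=0 -> substrate=4 bound=3 product=3
t=8: arr=0 -> substrate=1 bound=3 product=6
t=9: arr=1 -> substrate=2 bound=3 product=6
t=10: arr=1 -> substrate=3 bound=3 product=6
t=11: arr=0 -> substrate=3 bound=3 product=6
t=12: arr=3 -> substrate=3 bound=3 product=9
t=13: arr=0 -> substrate=3 bound=3 product=9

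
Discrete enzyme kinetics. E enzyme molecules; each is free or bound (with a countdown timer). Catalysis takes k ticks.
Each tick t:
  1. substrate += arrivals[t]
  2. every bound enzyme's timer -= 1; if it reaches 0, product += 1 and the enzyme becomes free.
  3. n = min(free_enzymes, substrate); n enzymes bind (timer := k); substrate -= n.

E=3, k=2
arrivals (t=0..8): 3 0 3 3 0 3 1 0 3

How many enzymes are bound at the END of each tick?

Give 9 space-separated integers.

Answer: 3 3 3 3 3 3 3 3 3

Derivation:
t=0: arr=3 -> substrate=0 bound=3 product=0
t=1: arr=0 -> substrate=0 bound=3 product=0
t=2: arr=3 -> substrate=0 bound=3 product=3
t=3: arr=3 -> substrate=3 bound=3 product=3
t=4: arr=0 -> substrate=0 bound=3 product=6
t=5: arr=3 -> substrate=3 bound=3 product=6
t=6: arr=1 -> substrate=1 bound=3 product=9
t=7: arr=0 -> substrate=1 bound=3 product=9
t=8: arr=3 -> substrate=1 bound=3 product=12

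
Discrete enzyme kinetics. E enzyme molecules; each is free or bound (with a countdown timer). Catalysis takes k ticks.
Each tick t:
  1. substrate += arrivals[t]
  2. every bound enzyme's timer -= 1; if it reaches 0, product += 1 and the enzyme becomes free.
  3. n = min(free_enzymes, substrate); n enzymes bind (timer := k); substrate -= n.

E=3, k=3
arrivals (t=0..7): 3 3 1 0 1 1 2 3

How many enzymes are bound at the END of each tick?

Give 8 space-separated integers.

Answer: 3 3 3 3 3 3 3 3

Derivation:
t=0: arr=3 -> substrate=0 bound=3 product=0
t=1: arr=3 -> substrate=3 bound=3 product=0
t=2: arr=1 -> substrate=4 bound=3 product=0
t=3: arr=0 -> substrate=1 bound=3 product=3
t=4: arr=1 -> substrate=2 bound=3 product=3
t=5: arr=1 -> substrate=3 bound=3 product=3
t=6: arr=2 -> substrate=2 bound=3 product=6
t=7: arr=3 -> substrate=5 bound=3 product=6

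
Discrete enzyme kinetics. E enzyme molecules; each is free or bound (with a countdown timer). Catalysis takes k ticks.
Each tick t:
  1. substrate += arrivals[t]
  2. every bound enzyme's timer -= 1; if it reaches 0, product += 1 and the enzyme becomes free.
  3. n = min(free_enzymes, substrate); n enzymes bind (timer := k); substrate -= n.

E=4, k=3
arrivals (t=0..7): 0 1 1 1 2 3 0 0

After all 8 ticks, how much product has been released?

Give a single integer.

t=0: arr=0 -> substrate=0 bound=0 product=0
t=1: arr=1 -> substrate=0 bound=1 product=0
t=2: arr=1 -> substrate=0 bound=2 product=0
t=3: arr=1 -> substrate=0 bound=3 product=0
t=4: arr=2 -> substrate=0 bound=4 product=1
t=5: arr=3 -> substrate=2 bound=4 product=2
t=6: arr=0 -> substrate=1 bound=4 product=3
t=7: arr=0 -> substrate=0 bound=3 product=5

Answer: 5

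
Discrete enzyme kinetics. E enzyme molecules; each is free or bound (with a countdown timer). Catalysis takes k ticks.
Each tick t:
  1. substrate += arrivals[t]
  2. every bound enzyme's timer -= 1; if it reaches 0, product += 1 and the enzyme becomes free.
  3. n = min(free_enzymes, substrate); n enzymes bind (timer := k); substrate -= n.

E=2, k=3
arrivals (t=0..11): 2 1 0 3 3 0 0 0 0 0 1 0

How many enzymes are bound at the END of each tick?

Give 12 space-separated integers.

Answer: 2 2 2 2 2 2 2 2 2 2 2 2

Derivation:
t=0: arr=2 -> substrate=0 bound=2 product=0
t=1: arr=1 -> substrate=1 bound=2 product=0
t=2: arr=0 -> substrate=1 bound=2 product=0
t=3: arr=3 -> substrate=2 bound=2 product=2
t=4: arr=3 -> substrate=5 bound=2 product=2
t=5: arr=0 -> substrate=5 bound=2 product=2
t=6: arr=0 -> substrate=3 bound=2 product=4
t=7: arr=0 -> substrate=3 bound=2 product=4
t=8: arr=0 -> substrate=3 bound=2 product=4
t=9: arr=0 -> substrate=1 bound=2 product=6
t=10: arr=1 -> substrate=2 bound=2 product=6
t=11: arr=0 -> substrate=2 bound=2 product=6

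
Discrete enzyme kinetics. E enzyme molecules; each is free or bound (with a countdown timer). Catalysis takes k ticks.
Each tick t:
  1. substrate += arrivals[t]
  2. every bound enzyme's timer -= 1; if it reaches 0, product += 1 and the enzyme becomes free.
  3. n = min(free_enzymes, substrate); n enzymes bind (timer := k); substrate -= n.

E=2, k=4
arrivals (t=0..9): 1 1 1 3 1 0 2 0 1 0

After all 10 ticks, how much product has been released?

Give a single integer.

Answer: 4

Derivation:
t=0: arr=1 -> substrate=0 bound=1 product=0
t=1: arr=1 -> substrate=0 bound=2 product=0
t=2: arr=1 -> substrate=1 bound=2 product=0
t=3: arr=3 -> substrate=4 bound=2 product=0
t=4: arr=1 -> substrate=4 bound=2 product=1
t=5: arr=0 -> substrate=3 bound=2 product=2
t=6: arr=2 -> substrate=5 bound=2 product=2
t=7: arr=0 -> substrate=5 bound=2 product=2
t=8: arr=1 -> substrate=5 bound=2 product=3
t=9: arr=0 -> substrate=4 bound=2 product=4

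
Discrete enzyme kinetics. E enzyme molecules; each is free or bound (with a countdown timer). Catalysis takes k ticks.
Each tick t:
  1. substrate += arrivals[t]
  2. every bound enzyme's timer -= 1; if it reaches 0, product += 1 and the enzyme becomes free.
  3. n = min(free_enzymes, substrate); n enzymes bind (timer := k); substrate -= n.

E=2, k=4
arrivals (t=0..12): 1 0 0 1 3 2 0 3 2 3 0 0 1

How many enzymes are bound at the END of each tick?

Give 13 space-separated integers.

t=0: arr=1 -> substrate=0 bound=1 product=0
t=1: arr=0 -> substrate=0 bound=1 product=0
t=2: arr=0 -> substrate=0 bound=1 product=0
t=3: arr=1 -> substrate=0 bound=2 product=0
t=4: arr=3 -> substrate=2 bound=2 product=1
t=5: arr=2 -> substrate=4 bound=2 product=1
t=6: arr=0 -> substrate=4 bound=2 product=1
t=7: arr=3 -> substrate=6 bound=2 product=2
t=8: arr=2 -> substrate=7 bound=2 product=3
t=9: arr=3 -> substrate=10 bound=2 product=3
t=10: arr=0 -> substrate=10 bound=2 product=3
t=11: arr=0 -> substrate=9 bound=2 product=4
t=12: arr=1 -> substrate=9 bound=2 product=5

Answer: 1 1 1 2 2 2 2 2 2 2 2 2 2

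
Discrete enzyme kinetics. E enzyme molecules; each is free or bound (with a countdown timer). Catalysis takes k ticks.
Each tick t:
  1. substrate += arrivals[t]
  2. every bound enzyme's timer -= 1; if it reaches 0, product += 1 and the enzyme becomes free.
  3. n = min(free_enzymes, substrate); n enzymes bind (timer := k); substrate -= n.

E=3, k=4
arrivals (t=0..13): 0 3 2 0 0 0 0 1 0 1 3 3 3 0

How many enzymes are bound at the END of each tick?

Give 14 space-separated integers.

t=0: arr=0 -> substrate=0 bound=0 product=0
t=1: arr=3 -> substrate=0 bound=3 product=0
t=2: arr=2 -> substrate=2 bound=3 product=0
t=3: arr=0 -> substrate=2 bound=3 product=0
t=4: arr=0 -> substrate=2 bound=3 product=0
t=5: arr=0 -> substrate=0 bound=2 product=3
t=6: arr=0 -> substrate=0 bound=2 product=3
t=7: arr=1 -> substrate=0 bound=3 product=3
t=8: arr=0 -> substrate=0 bound=3 product=3
t=9: arr=1 -> substrate=0 bound=2 product=5
t=10: arr=3 -> substrate=2 bound=3 product=5
t=11: arr=3 -> substrate=4 bound=3 product=6
t=12: arr=3 -> substrate=7 bound=3 product=6
t=13: arr=0 -> substrate=6 bound=3 product=7

Answer: 0 3 3 3 3 2 2 3 3 2 3 3 3 3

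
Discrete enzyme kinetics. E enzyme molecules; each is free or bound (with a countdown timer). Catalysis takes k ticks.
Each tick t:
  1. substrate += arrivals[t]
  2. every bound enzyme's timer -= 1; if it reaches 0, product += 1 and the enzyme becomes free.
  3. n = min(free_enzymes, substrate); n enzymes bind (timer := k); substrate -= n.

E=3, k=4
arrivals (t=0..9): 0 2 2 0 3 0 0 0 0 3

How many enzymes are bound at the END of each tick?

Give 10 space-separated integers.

Answer: 0 2 3 3 3 3 3 3 3 3

Derivation:
t=0: arr=0 -> substrate=0 bound=0 product=0
t=1: arr=2 -> substrate=0 bound=2 product=0
t=2: arr=2 -> substrate=1 bound=3 product=0
t=3: arr=0 -> substrate=1 bound=3 product=0
t=4: arr=3 -> substrate=4 bound=3 product=0
t=5: arr=0 -> substrate=2 bound=3 product=2
t=6: arr=0 -> substrate=1 bound=3 product=3
t=7: arr=0 -> substrate=1 bound=3 product=3
t=8: arr=0 -> substrate=1 bound=3 product=3
t=9: arr=3 -> substrate=2 bound=3 product=5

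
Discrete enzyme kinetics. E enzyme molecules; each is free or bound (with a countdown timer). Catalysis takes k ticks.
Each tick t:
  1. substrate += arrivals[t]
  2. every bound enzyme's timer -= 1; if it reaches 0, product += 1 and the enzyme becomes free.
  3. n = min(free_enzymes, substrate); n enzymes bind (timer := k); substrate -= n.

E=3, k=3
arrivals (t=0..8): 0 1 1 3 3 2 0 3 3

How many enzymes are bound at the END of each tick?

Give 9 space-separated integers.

Answer: 0 1 2 3 3 3 3 3 3

Derivation:
t=0: arr=0 -> substrate=0 bound=0 product=0
t=1: arr=1 -> substrate=0 bound=1 product=0
t=2: arr=1 -> substrate=0 bound=2 product=0
t=3: arr=3 -> substrate=2 bound=3 product=0
t=4: arr=3 -> substrate=4 bound=3 product=1
t=5: arr=2 -> substrate=5 bound=3 product=2
t=6: arr=0 -> substrate=4 bound=3 product=3
t=7: arr=3 -> substrate=6 bound=3 product=4
t=8: arr=3 -> substrate=8 bound=3 product=5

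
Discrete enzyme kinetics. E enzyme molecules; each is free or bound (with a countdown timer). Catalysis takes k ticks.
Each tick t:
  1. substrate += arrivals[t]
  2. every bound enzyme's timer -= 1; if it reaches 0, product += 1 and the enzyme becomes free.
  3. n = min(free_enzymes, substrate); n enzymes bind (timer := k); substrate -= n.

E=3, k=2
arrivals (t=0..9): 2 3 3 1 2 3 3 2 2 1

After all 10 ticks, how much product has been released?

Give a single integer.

t=0: arr=2 -> substrate=0 bound=2 product=0
t=1: arr=3 -> substrate=2 bound=3 product=0
t=2: arr=3 -> substrate=3 bound=3 product=2
t=3: arr=1 -> substrate=3 bound=3 product=3
t=4: arr=2 -> substrate=3 bound=3 product=5
t=5: arr=3 -> substrate=5 bound=3 product=6
t=6: arr=3 -> substrate=6 bound=3 product=8
t=7: arr=2 -> substrate=7 bound=3 product=9
t=8: arr=2 -> substrate=7 bound=3 product=11
t=9: arr=1 -> substrate=7 bound=3 product=12

Answer: 12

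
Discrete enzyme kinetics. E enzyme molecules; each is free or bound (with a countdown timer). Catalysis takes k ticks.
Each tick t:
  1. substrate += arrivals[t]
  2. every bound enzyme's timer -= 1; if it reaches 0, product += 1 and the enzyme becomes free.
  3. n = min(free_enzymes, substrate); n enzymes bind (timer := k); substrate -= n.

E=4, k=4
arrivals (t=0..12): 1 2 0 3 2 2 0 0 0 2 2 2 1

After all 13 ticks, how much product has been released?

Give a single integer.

t=0: arr=1 -> substrate=0 bound=1 product=0
t=1: arr=2 -> substrate=0 bound=3 product=0
t=2: arr=0 -> substrate=0 bound=3 product=0
t=3: arr=3 -> substrate=2 bound=4 product=0
t=4: arr=2 -> substrate=3 bound=4 product=1
t=5: arr=2 -> substrate=3 bound=4 product=3
t=6: arr=0 -> substrate=3 bound=4 product=3
t=7: arr=0 -> substrate=2 bound=4 product=4
t=8: arr=0 -> substrate=1 bound=4 product=5
t=9: arr=2 -> substrate=1 bound=4 product=7
t=10: arr=2 -> substrate=3 bound=4 product=7
t=11: arr=2 -> substrate=4 bound=4 product=8
t=12: arr=1 -> substrate=4 bound=4 product=9

Answer: 9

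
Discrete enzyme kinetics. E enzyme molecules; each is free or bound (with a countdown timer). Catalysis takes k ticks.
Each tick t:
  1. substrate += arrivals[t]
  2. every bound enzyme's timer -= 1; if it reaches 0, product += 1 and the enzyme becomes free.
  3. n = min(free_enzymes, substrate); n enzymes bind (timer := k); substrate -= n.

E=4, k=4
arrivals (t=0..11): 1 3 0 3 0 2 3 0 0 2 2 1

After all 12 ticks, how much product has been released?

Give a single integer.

Answer: 8

Derivation:
t=0: arr=1 -> substrate=0 bound=1 product=0
t=1: arr=3 -> substrate=0 bound=4 product=0
t=2: arr=0 -> substrate=0 bound=4 product=0
t=3: arr=3 -> substrate=3 bound=4 product=0
t=4: arr=0 -> substrate=2 bound=4 product=1
t=5: arr=2 -> substrate=1 bound=4 product=4
t=6: arr=3 -> substrate=4 bound=4 product=4
t=7: arr=0 -> substrate=4 bound=4 product=4
t=8: arr=0 -> substrate=3 bound=4 product=5
t=9: arr=2 -> substrate=2 bound=4 product=8
t=10: arr=2 -> substrate=4 bound=4 product=8
t=11: arr=1 -> substrate=5 bound=4 product=8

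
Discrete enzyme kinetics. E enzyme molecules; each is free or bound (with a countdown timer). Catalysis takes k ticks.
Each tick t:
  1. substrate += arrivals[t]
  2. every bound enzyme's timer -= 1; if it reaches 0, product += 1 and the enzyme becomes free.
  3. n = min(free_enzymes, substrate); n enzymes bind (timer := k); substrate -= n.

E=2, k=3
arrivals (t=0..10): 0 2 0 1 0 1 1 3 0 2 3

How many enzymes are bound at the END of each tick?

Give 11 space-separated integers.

t=0: arr=0 -> substrate=0 bound=0 product=0
t=1: arr=2 -> substrate=0 bound=2 product=0
t=2: arr=0 -> substrate=0 bound=2 product=0
t=3: arr=1 -> substrate=1 bound=2 product=0
t=4: arr=0 -> substrate=0 bound=1 product=2
t=5: arr=1 -> substrate=0 bound=2 product=2
t=6: arr=1 -> substrate=1 bound=2 product=2
t=7: arr=3 -> substrate=3 bound=2 product=3
t=8: arr=0 -> substrate=2 bound=2 product=4
t=9: arr=2 -> substrate=4 bound=2 product=4
t=10: arr=3 -> substrate=6 bound=2 product=5

Answer: 0 2 2 2 1 2 2 2 2 2 2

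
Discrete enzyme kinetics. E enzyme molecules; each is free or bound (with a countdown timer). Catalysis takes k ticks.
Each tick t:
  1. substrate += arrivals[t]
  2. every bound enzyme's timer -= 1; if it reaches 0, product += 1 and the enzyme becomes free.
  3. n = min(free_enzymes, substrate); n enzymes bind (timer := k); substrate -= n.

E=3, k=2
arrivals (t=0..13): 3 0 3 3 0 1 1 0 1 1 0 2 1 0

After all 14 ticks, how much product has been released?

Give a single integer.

t=0: arr=3 -> substrate=0 bound=3 product=0
t=1: arr=0 -> substrate=0 bound=3 product=0
t=2: arr=3 -> substrate=0 bound=3 product=3
t=3: arr=3 -> substrate=3 bound=3 product=3
t=4: arr=0 -> substrate=0 bound=3 product=6
t=5: arr=1 -> substrate=1 bound=3 product=6
t=6: arr=1 -> substrate=0 bound=2 product=9
t=7: arr=0 -> substrate=0 bound=2 product=9
t=8: arr=1 -> substrate=0 bound=1 product=11
t=9: arr=1 -> substrate=0 bound=2 product=11
t=10: arr=0 -> substrate=0 bound=1 product=12
t=11: arr=2 -> substrate=0 bound=2 product=13
t=12: arr=1 -> substrate=0 bound=3 product=13
t=13: arr=0 -> substrate=0 bound=1 product=15

Answer: 15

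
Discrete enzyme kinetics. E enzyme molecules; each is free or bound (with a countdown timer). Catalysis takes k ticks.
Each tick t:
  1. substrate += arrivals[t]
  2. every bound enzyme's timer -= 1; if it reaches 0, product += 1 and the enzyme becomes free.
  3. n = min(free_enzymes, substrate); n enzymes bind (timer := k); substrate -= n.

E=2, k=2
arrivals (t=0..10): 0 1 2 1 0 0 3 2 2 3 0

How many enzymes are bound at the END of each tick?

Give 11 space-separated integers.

t=0: arr=0 -> substrate=0 bound=0 product=0
t=1: arr=1 -> substrate=0 bound=1 product=0
t=2: arr=2 -> substrate=1 bound=2 product=0
t=3: arr=1 -> substrate=1 bound=2 product=1
t=4: arr=0 -> substrate=0 bound=2 product=2
t=5: arr=0 -> substrate=0 bound=1 product=3
t=6: arr=3 -> substrate=1 bound=2 product=4
t=7: arr=2 -> substrate=3 bound=2 product=4
t=8: arr=2 -> substrate=3 bound=2 product=6
t=9: arr=3 -> substrate=6 bound=2 product=6
t=10: arr=0 -> substrate=4 bound=2 product=8

Answer: 0 1 2 2 2 1 2 2 2 2 2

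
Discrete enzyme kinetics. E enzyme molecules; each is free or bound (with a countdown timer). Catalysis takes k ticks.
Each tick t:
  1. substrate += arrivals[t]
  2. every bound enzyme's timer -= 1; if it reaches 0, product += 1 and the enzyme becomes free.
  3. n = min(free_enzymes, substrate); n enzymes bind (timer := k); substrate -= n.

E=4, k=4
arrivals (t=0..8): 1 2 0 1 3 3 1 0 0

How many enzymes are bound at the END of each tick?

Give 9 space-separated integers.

Answer: 1 3 3 4 4 4 4 4 4

Derivation:
t=0: arr=1 -> substrate=0 bound=1 product=0
t=1: arr=2 -> substrate=0 bound=3 product=0
t=2: arr=0 -> substrate=0 bound=3 product=0
t=3: arr=1 -> substrate=0 bound=4 product=0
t=4: arr=3 -> substrate=2 bound=4 product=1
t=5: arr=3 -> substrate=3 bound=4 product=3
t=6: arr=1 -> substrate=4 bound=4 product=3
t=7: arr=0 -> substrate=3 bound=4 product=4
t=8: arr=0 -> substrate=2 bound=4 product=5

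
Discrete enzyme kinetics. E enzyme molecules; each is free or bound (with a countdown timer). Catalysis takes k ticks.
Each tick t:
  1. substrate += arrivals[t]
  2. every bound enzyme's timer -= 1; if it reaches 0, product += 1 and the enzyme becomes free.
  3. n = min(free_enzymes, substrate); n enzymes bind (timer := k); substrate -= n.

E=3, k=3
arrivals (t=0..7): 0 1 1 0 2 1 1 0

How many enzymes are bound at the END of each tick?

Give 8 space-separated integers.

Answer: 0 1 2 2 3 3 3 2

Derivation:
t=0: arr=0 -> substrate=0 bound=0 product=0
t=1: arr=1 -> substrate=0 bound=1 product=0
t=2: arr=1 -> substrate=0 bound=2 product=0
t=3: arr=0 -> substrate=0 bound=2 product=0
t=4: arr=2 -> substrate=0 bound=3 product=1
t=5: arr=1 -> substrate=0 bound=3 product=2
t=6: arr=1 -> substrate=1 bound=3 product=2
t=7: arr=0 -> substrate=0 bound=2 product=4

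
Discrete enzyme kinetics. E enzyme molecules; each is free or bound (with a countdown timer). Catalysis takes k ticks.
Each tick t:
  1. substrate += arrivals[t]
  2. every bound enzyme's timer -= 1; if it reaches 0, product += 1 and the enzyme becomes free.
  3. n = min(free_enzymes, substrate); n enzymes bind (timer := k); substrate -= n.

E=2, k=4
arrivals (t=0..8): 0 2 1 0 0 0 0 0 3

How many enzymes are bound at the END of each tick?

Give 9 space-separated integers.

t=0: arr=0 -> substrate=0 bound=0 product=0
t=1: arr=2 -> substrate=0 bound=2 product=0
t=2: arr=1 -> substrate=1 bound=2 product=0
t=3: arr=0 -> substrate=1 bound=2 product=0
t=4: arr=0 -> substrate=1 bound=2 product=0
t=5: arr=0 -> substrate=0 bound=1 product=2
t=6: arr=0 -> substrate=0 bound=1 product=2
t=7: arr=0 -> substrate=0 bound=1 product=2
t=8: arr=3 -> substrate=2 bound=2 product=2

Answer: 0 2 2 2 2 1 1 1 2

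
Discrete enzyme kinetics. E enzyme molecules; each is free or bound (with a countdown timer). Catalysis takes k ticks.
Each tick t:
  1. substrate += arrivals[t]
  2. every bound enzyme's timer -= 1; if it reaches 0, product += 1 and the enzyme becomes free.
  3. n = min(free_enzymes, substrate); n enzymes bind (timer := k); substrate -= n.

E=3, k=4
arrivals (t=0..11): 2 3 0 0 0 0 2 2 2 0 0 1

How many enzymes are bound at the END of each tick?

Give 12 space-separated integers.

t=0: arr=2 -> substrate=0 bound=2 product=0
t=1: arr=3 -> substrate=2 bound=3 product=0
t=2: arr=0 -> substrate=2 bound=3 product=0
t=3: arr=0 -> substrate=2 bound=3 product=0
t=4: arr=0 -> substrate=0 bound=3 product=2
t=5: arr=0 -> substrate=0 bound=2 product=3
t=6: arr=2 -> substrate=1 bound=3 product=3
t=7: arr=2 -> substrate=3 bound=3 product=3
t=8: arr=2 -> substrate=3 bound=3 product=5
t=9: arr=0 -> substrate=3 bound=3 product=5
t=10: arr=0 -> substrate=2 bound=3 product=6
t=11: arr=1 -> substrate=3 bound=3 product=6

Answer: 2 3 3 3 3 2 3 3 3 3 3 3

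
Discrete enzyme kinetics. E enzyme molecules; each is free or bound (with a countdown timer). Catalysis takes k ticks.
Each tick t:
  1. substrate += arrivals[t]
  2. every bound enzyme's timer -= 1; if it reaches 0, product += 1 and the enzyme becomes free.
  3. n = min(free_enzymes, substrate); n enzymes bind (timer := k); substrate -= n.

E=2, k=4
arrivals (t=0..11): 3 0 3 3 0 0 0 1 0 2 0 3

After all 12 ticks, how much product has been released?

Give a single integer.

Answer: 4

Derivation:
t=0: arr=3 -> substrate=1 bound=2 product=0
t=1: arr=0 -> substrate=1 bound=2 product=0
t=2: arr=3 -> substrate=4 bound=2 product=0
t=3: arr=3 -> substrate=7 bound=2 product=0
t=4: arr=0 -> substrate=5 bound=2 product=2
t=5: arr=0 -> substrate=5 bound=2 product=2
t=6: arr=0 -> substrate=5 bound=2 product=2
t=7: arr=1 -> substrate=6 bound=2 product=2
t=8: arr=0 -> substrate=4 bound=2 product=4
t=9: arr=2 -> substrate=6 bound=2 product=4
t=10: arr=0 -> substrate=6 bound=2 product=4
t=11: arr=3 -> substrate=9 bound=2 product=4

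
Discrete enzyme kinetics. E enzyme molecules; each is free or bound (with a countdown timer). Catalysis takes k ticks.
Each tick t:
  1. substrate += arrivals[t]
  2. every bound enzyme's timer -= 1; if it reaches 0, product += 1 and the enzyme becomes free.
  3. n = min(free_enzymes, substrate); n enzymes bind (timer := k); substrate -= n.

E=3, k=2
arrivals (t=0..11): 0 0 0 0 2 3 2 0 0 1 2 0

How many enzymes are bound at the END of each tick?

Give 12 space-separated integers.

t=0: arr=0 -> substrate=0 bound=0 product=0
t=1: arr=0 -> substrate=0 bound=0 product=0
t=2: arr=0 -> substrate=0 bound=0 product=0
t=3: arr=0 -> substrate=0 bound=0 product=0
t=4: arr=2 -> substrate=0 bound=2 product=0
t=5: arr=3 -> substrate=2 bound=3 product=0
t=6: arr=2 -> substrate=2 bound=3 product=2
t=7: arr=0 -> substrate=1 bound=3 product=3
t=8: arr=0 -> substrate=0 bound=2 product=5
t=9: arr=1 -> substrate=0 bound=2 product=6
t=10: arr=2 -> substrate=0 bound=3 product=7
t=11: arr=0 -> substrate=0 bound=2 product=8

Answer: 0 0 0 0 2 3 3 3 2 2 3 2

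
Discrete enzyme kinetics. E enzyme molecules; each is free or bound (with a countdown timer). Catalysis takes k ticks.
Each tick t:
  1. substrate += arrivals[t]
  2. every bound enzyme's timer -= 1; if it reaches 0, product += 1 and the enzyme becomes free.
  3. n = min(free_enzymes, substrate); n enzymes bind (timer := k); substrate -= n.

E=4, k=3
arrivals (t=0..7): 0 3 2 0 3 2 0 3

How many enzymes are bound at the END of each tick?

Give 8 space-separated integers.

t=0: arr=0 -> substrate=0 bound=0 product=0
t=1: arr=3 -> substrate=0 bound=3 product=0
t=2: arr=2 -> substrate=1 bound=4 product=0
t=3: arr=0 -> substrate=1 bound=4 product=0
t=4: arr=3 -> substrate=1 bound=4 product=3
t=5: arr=2 -> substrate=2 bound=4 product=4
t=6: arr=0 -> substrate=2 bound=4 product=4
t=7: arr=3 -> substrate=2 bound=4 product=7

Answer: 0 3 4 4 4 4 4 4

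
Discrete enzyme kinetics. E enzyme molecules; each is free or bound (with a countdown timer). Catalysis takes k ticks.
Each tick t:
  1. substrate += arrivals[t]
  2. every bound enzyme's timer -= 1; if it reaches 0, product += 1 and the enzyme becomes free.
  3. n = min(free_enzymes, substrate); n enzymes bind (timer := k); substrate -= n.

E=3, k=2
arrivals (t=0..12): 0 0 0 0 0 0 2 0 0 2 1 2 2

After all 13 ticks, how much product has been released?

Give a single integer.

t=0: arr=0 -> substrate=0 bound=0 product=0
t=1: arr=0 -> substrate=0 bound=0 product=0
t=2: arr=0 -> substrate=0 bound=0 product=0
t=3: arr=0 -> substrate=0 bound=0 product=0
t=4: arr=0 -> substrate=0 bound=0 product=0
t=5: arr=0 -> substrate=0 bound=0 product=0
t=6: arr=2 -> substrate=0 bound=2 product=0
t=7: arr=0 -> substrate=0 bound=2 product=0
t=8: arr=0 -> substrate=0 bound=0 product=2
t=9: arr=2 -> substrate=0 bound=2 product=2
t=10: arr=1 -> substrate=0 bound=3 product=2
t=11: arr=2 -> substrate=0 bound=3 product=4
t=12: arr=2 -> substrate=1 bound=3 product=5

Answer: 5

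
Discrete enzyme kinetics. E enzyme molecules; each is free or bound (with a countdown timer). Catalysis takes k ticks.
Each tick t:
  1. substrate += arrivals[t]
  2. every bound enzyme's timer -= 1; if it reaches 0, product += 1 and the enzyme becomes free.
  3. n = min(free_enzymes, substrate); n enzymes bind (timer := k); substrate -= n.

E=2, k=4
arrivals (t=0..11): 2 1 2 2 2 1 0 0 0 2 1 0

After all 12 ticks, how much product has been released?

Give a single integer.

Answer: 4

Derivation:
t=0: arr=2 -> substrate=0 bound=2 product=0
t=1: arr=1 -> substrate=1 bound=2 product=0
t=2: arr=2 -> substrate=3 bound=2 product=0
t=3: arr=2 -> substrate=5 bound=2 product=0
t=4: arr=2 -> substrate=5 bound=2 product=2
t=5: arr=1 -> substrate=6 bound=2 product=2
t=6: arr=0 -> substrate=6 bound=2 product=2
t=7: arr=0 -> substrate=6 bound=2 product=2
t=8: arr=0 -> substrate=4 bound=2 product=4
t=9: arr=2 -> substrate=6 bound=2 product=4
t=10: arr=1 -> substrate=7 bound=2 product=4
t=11: arr=0 -> substrate=7 bound=2 product=4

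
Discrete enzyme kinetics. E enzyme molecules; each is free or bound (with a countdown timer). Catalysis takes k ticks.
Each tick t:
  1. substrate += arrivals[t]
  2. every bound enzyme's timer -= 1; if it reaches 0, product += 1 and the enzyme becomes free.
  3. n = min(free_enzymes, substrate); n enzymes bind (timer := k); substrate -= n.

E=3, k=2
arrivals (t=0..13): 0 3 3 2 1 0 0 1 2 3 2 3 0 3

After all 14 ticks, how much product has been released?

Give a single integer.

t=0: arr=0 -> substrate=0 bound=0 product=0
t=1: arr=3 -> substrate=0 bound=3 product=0
t=2: arr=3 -> substrate=3 bound=3 product=0
t=3: arr=2 -> substrate=2 bound=3 product=3
t=4: arr=1 -> substrate=3 bound=3 product=3
t=5: arr=0 -> substrate=0 bound=3 product=6
t=6: arr=0 -> substrate=0 bound=3 product=6
t=7: arr=1 -> substrate=0 bound=1 product=9
t=8: arr=2 -> substrate=0 bound=3 product=9
t=9: arr=3 -> substrate=2 bound=3 product=10
t=10: arr=2 -> substrate=2 bound=3 product=12
t=11: arr=3 -> substrate=4 bound=3 product=13
t=12: arr=0 -> substrate=2 bound=3 product=15
t=13: arr=3 -> substrate=4 bound=3 product=16

Answer: 16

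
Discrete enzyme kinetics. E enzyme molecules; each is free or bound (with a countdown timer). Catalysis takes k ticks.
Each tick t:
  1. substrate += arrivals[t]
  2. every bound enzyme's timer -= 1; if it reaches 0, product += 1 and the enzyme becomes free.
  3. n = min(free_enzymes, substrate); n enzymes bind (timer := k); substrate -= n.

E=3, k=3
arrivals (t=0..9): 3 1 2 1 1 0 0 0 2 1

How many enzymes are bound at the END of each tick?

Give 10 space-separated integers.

t=0: arr=3 -> substrate=0 bound=3 product=0
t=1: arr=1 -> substrate=1 bound=3 product=0
t=2: arr=2 -> substrate=3 bound=3 product=0
t=3: arr=1 -> substrate=1 bound=3 product=3
t=4: arr=1 -> substrate=2 bound=3 product=3
t=5: arr=0 -> substrate=2 bound=3 product=3
t=6: arr=0 -> substrate=0 bound=2 product=6
t=7: arr=0 -> substrate=0 bound=2 product=6
t=8: arr=2 -> substrate=1 bound=3 product=6
t=9: arr=1 -> substrate=0 bound=3 product=8

Answer: 3 3 3 3 3 3 2 2 3 3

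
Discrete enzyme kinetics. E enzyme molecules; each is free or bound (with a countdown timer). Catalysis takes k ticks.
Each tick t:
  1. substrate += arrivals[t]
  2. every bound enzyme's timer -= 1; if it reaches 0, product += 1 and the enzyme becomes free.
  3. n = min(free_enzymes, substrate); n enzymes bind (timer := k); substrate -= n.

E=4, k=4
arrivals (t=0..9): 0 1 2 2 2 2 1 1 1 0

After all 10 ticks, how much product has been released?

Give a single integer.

Answer: 5

Derivation:
t=0: arr=0 -> substrate=0 bound=0 product=0
t=1: arr=1 -> substrate=0 bound=1 product=0
t=2: arr=2 -> substrate=0 bound=3 product=0
t=3: arr=2 -> substrate=1 bound=4 product=0
t=4: arr=2 -> substrate=3 bound=4 product=0
t=5: arr=2 -> substrate=4 bound=4 product=1
t=6: arr=1 -> substrate=3 bound=4 product=3
t=7: arr=1 -> substrate=3 bound=4 product=4
t=8: arr=1 -> substrate=4 bound=4 product=4
t=9: arr=0 -> substrate=3 bound=4 product=5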